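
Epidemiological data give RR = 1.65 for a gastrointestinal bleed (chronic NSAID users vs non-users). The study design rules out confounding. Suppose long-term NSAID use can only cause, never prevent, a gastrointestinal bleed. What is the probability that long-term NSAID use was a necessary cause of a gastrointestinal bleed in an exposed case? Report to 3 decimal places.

PN ≈ 0.394

Under exogeneity and monotonicity, PN = (RR − 1) / RR = 1 − 1/RR.
PN = (1.65 − 1) / 1.65 = 0.65 / 1.65 ≈ 0.3939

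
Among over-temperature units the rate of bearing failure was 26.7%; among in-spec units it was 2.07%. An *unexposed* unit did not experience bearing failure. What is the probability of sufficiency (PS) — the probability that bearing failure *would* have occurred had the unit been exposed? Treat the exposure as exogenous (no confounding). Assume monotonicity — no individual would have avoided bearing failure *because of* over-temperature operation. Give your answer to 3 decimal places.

p₁ = 0.267, p₀ = 0.0207.
Under exogeneity and monotonicity, PS = (p₁ − p₀) / (1 − p₀).
PS = (0.267 − 0.0207) / (1 − 0.0207) = 0.2463 / 0.9793 ≈ 0.2515

PS ≈ 0.252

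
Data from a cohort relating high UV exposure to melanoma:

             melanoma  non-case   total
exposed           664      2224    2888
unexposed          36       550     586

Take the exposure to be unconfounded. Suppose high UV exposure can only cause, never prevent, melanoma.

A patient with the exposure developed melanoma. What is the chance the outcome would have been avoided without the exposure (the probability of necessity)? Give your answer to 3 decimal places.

PN ≈ 0.733

p₁ = P(outcome | exposed) = 664/2888 = 0.22992
p₀ = P(outcome | unexposed) = 36/586 = 0.061433
Under exogeneity and monotonicity, PN = (p₁ − p₀) / p₁.
PN = (0.22992 − 0.061433) / 0.22992 = 0.16848 / 0.22992 ≈ 0.7328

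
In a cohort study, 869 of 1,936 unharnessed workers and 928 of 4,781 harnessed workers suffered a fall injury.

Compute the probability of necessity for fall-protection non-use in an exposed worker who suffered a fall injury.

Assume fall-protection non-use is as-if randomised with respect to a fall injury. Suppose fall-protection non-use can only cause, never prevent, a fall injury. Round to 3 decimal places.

PN ≈ 0.568

p₁ = P(outcome | exposed) = 869/1936 = 0.44886
p₀ = P(outcome | unexposed) = 928/4781 = 0.1941
Under exogeneity and monotonicity, PN = (p₁ − p₀) / p₁.
PN = (0.44886 − 0.1941) / 0.44886 = 0.25476 / 0.44886 ≈ 0.5676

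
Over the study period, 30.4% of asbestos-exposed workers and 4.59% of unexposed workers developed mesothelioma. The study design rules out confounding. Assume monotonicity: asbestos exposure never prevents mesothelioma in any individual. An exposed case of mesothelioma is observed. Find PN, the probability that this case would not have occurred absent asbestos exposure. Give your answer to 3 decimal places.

PN ≈ 0.849

p₁ = 0.304, p₀ = 0.0459.
Under exogeneity and monotonicity, PN = (p₁ − p₀) / p₁.
PN = (0.304 − 0.0459) / 0.304 = 0.2581 / 0.304 ≈ 0.8490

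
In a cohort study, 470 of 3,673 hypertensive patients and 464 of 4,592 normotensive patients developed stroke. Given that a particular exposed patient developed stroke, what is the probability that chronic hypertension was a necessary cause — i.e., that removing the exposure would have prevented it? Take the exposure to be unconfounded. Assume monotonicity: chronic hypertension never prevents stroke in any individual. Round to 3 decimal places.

PN ≈ 0.210

p₁ = P(outcome | exposed) = 470/3673 = 0.12796
p₀ = P(outcome | unexposed) = 464/4592 = 0.10105
Under exogeneity and monotonicity, PN = (p₁ − p₀) / p₁.
PN = (0.12796 − 0.10105) / 0.12796 = 0.026915 / 0.12796 ≈ 0.2103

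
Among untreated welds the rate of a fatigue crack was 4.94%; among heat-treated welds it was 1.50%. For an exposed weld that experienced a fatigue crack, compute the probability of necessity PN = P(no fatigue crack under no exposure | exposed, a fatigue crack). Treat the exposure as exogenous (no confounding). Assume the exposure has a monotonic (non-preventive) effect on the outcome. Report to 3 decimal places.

p₁ = 0.0494, p₀ = 0.015.
Under exogeneity and monotonicity, PN = (p₁ − p₀) / p₁.
PN = (0.0494 − 0.015) / 0.0494 = 0.0344 / 0.0494 ≈ 0.6964

PN ≈ 0.696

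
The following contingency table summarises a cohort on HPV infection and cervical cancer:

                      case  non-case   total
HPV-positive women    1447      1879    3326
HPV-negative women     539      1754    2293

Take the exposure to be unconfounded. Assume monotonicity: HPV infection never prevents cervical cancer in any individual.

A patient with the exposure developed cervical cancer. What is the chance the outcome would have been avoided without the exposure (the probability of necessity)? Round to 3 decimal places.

p₁ = P(outcome | exposed) = 1447/3326 = 0.43506
p₀ = P(outcome | unexposed) = 539/2293 = 0.23506
Under exogeneity and monotonicity, PN = (p₁ − p₀)/p₁.
PN = (0.43506 − 0.23506) / 0.43506 ≈ 0.4597

PN ≈ 0.460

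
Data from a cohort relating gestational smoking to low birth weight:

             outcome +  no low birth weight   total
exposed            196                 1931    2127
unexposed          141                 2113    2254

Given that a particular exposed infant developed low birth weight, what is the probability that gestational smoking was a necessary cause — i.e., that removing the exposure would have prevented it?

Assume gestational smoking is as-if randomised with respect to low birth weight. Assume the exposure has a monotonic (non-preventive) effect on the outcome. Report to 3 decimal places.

PN ≈ 0.321

p₁ = P(outcome | exposed) = 196/2127 = 0.092149
p₀ = P(outcome | unexposed) = 141/2254 = 0.062555
Under exogeneity and monotonicity, PN = (p₁ − p₀)/p₁.
PN = (0.092149 − 0.062555) / 0.092149 ≈ 0.3211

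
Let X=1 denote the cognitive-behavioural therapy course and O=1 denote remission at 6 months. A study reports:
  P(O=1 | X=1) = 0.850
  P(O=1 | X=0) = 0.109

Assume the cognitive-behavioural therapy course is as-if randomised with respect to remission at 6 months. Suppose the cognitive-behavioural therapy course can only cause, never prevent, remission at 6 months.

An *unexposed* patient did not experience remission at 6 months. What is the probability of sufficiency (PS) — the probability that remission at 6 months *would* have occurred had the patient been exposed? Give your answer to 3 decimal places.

PS ≈ 0.832

Let p₁ = 0.85, p₀ = 0.109.
Under exogeneity and monotonicity, PS = (p₁ − p₀) / (1 − p₀).
PS = (0.85 − 0.109) / (1 − 0.109) = 0.741 / 0.891 ≈ 0.8316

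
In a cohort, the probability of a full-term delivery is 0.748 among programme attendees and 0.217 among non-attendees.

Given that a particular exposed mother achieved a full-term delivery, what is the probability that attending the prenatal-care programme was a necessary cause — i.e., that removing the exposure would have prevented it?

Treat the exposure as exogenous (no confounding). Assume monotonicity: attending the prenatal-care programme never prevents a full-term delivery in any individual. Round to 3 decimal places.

Let p₁ = 0.748, p₀ = 0.217.
Under exogeneity and monotonicity, PN = (p₁ − p₀) / p₁.
PN = (0.748 − 0.217) / 0.748 = 0.531 / 0.748 ≈ 0.7099

PN ≈ 0.710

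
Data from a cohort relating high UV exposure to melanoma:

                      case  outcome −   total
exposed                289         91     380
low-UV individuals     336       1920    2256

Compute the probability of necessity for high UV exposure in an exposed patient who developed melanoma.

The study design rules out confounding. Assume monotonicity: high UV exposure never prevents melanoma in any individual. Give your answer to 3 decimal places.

PN ≈ 0.804

p₁ = P(outcome | exposed) = 289/380 = 0.76053
p₀ = P(outcome | unexposed) = 336/2256 = 0.14894
Under exogeneity and monotonicity, PN = (p₁ − p₀)/p₁.
PN = (0.76053 − 0.14894) / 0.76053 ≈ 0.8042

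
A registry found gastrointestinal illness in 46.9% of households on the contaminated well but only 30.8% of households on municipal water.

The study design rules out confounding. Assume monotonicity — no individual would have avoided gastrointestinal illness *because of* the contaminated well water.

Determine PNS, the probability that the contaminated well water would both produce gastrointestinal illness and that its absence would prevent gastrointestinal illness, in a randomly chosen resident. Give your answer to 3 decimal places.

p₁ = 0.469, p₀ = 0.308.
Under exogeneity and monotonicity, PNS = p₁ − p₀.
PNS = 0.469 − 0.308 = 0.161

PNS ≈ 0.161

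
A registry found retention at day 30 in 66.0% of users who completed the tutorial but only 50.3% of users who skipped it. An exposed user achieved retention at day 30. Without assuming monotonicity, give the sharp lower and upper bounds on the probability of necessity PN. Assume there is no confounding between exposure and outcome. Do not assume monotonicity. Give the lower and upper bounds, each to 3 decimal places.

p₁ = 0.66, p₀ = 0.503.
Under exogeneity alone the bounds on PN are max{0,(p₁−p₀)/p₁} ≤ PN ≤ min{1,(1−p₀)/p₁}.
  lower = (p₁ − p₀)/p₁ = 0.157 / 0.66 ≈ 0.2379
  upper = min{1, (1 − p₀)/p₁} = 0.497 / 0.66 ≈ 0.7530

0.238 ≤ PN ≤ 0.753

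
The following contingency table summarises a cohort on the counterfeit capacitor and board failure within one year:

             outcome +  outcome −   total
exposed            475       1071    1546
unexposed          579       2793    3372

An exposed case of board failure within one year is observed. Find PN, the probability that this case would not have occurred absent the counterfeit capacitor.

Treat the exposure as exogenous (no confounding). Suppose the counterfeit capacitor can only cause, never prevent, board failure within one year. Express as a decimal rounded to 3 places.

p₁ = P(outcome | exposed) = 475/1546 = 0.30724
p₀ = P(outcome | unexposed) = 579/3372 = 0.17171
Under exogeneity and monotonicity, PN = (p₁ − p₀)/p₁.
PN = (0.30724 − 0.17171) / 0.30724 ≈ 0.4411

PN ≈ 0.441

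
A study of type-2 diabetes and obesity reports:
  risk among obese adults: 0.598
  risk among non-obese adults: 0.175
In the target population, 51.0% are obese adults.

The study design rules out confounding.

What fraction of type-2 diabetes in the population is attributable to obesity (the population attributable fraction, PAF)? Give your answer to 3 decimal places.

PAF ≈ 0.552

Let p₁ = 0.598, p₀ = 0.175.
Overall risk P(Y=1) = π·p₁ + (1−π)·p₀ = 0.51×0.598 + 0.49×0.175 = 0.39073.
Under exogeneity, PAF = [P(Y=1) − p₀] / P(Y=1).
PAF = (0.39073 − 0.175) / 0.39073 ≈ 0.5521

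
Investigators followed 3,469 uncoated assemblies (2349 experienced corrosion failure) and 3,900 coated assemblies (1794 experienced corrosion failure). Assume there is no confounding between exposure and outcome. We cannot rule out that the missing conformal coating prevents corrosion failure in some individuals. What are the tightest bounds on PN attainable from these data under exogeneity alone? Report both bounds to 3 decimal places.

0.321 ≤ PN ≤ 0.797

p₁ = P(outcome | exposed) = 2349/3469 = 0.67714
p₀ = P(outcome | unexposed) = 1794/3900 = 0.46
Under exogeneity alone the bounds on PN are max{0,(p₁−p₀)/p₁} ≤ PN ≤ min{1,(1−p₀)/p₁}.
  lower = (p₁ − p₀)/p₁ = 0.21714 / 0.67714 ≈ 0.3207
  upper = min{1, (1 − p₀)/p₁} = 0.54 / 0.67714 ≈ 0.7975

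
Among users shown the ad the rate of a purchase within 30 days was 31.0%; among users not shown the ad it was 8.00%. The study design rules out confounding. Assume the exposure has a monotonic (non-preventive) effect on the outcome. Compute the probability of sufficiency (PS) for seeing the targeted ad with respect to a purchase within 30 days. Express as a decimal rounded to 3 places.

p₁ = 0.31, p₀ = 0.08.
Under exogeneity and monotonicity, PS = (p₁ − p₀) / (1 − p₀).
PS = (0.31 − 0.08) / (1 − 0.08) = 0.23 / 0.92 ≈ 0.2500

PS ≈ 0.250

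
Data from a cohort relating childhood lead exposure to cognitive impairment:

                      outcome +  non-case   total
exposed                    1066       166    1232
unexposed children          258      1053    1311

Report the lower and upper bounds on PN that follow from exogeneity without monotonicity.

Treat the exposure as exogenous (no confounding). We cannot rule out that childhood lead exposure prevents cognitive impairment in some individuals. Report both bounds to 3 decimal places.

0.773 ≤ PN ≤ 0.928

p₁ = P(outcome | exposed) = 1066/1232 = 0.86526
p₀ = P(outcome | unexposed) = 258/1311 = 0.1968
Under exogeneity alone the bounds on PN are max{0,(p₁−p₀)/p₁} ≤ PN ≤ min{1,(1−p₀)/p₁}.
  lower = (p₁ − p₀)/p₁ = 0.66846 / 0.86526 ≈ 0.7726
  upper = min{1, (1 − p₀)/p₁} = 0.8032 / 0.86526 ≈ 0.9283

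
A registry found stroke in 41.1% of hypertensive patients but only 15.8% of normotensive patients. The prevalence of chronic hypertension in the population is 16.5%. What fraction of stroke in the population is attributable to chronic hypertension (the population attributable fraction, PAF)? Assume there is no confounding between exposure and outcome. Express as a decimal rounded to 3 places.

PAF ≈ 0.209

p₁ = 0.411, p₀ = 0.158.
Overall risk P(Y=1) = π·p₁ + (1−π)·p₀ = 0.165×0.411 + 0.835×0.158 = 0.19975.
Under exogeneity, PAF = [P(Y=1) − p₀] / P(Y=1).
PAF = (0.19975 − 0.158) / 0.19975 ≈ 0.2090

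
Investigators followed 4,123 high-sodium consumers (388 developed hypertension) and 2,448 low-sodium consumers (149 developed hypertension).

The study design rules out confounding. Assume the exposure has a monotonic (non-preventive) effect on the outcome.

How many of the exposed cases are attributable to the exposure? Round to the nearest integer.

about 137 cases

p₁ = P(outcome | exposed) = 388/4123 = 0.094106
p₀ = P(outcome | unexposed) = 149/2448 = 0.060866
PN = (p₁ − p₀)/p₁ = (0.094106 − 0.060866) / 0.094106 ≈ 0.35322.
Attributable cases ≈ PN × (exposed cases) = 0.35322 × 388 ≈ 137.05.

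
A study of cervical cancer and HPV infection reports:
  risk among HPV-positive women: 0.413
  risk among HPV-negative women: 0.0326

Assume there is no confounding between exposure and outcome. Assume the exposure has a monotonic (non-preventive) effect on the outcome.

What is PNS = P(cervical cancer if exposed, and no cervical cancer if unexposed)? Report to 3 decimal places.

Let p₁ = 0.413, p₀ = 0.0326.
Under exogeneity and monotonicity, PNS = p₁ − p₀.
PNS = 0.413 − 0.0326 = 0.3804

PNS ≈ 0.380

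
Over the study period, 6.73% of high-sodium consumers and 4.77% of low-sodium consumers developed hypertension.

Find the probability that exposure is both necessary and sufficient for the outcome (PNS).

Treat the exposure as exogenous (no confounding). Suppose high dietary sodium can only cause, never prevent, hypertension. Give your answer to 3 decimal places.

PNS ≈ 0.020

p₁ = 0.0673, p₀ = 0.0477.
Under exogeneity and monotonicity, PNS = p₁ − p₀.
PNS = 0.0673 − 0.0477 = 0.0196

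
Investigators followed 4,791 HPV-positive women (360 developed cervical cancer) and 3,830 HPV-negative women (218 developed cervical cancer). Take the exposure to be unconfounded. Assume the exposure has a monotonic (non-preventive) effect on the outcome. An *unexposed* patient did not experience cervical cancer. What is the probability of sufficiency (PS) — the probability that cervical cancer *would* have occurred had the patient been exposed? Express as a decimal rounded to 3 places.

p₁ = P(outcome | exposed) = 360/4791 = 0.075141
p₀ = P(outcome | unexposed) = 218/3830 = 0.056919
Under exogeneity and monotonicity, PS = (p₁ − p₀) / (1 − p₀).
PS = (0.075141 − 0.056919) / (1 − 0.056919) = 0.018222 / 0.94308 ≈ 0.0193

PS ≈ 0.019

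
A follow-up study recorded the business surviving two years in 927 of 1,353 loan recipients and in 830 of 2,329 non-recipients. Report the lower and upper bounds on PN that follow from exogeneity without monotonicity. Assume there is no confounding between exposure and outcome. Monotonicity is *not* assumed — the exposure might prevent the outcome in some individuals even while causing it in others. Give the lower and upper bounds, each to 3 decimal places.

p₁ = P(outcome | exposed) = 927/1353 = 0.68514
p₀ = P(outcome | unexposed) = 830/2329 = 0.35638
Under exogeneity alone the bounds on PN are max{0,(p₁−p₀)/p₁} ≤ PN ≤ min{1,(1−p₀)/p₁}.
  lower = (p₁ − p₀)/p₁ = 0.32877 / 0.68514 ≈ 0.4799
  upper = min{1, (1 − p₀)/p₁} = 0.64362 / 0.68514 ≈ 0.9394

0.480 ≤ PN ≤ 0.939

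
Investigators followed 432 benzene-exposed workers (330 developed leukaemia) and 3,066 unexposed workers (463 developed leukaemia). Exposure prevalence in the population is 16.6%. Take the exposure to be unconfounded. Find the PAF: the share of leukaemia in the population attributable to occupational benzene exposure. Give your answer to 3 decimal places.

PAF ≈ 0.403

p₁ = P(outcome | exposed) = 330/432 = 0.76389
p₀ = P(outcome | unexposed) = 463/3066 = 0.15101
Overall risk P(Y=1) = π·p₁ + (1−π)·p₀ = 0.166×0.76389 + 0.834×0.15101 = 0.25275.
Under exogeneity, PAF = [P(Y=1) − p₀] / P(Y=1).
PAF = (0.25275 − 0.15101) / 0.25275 ≈ 0.4025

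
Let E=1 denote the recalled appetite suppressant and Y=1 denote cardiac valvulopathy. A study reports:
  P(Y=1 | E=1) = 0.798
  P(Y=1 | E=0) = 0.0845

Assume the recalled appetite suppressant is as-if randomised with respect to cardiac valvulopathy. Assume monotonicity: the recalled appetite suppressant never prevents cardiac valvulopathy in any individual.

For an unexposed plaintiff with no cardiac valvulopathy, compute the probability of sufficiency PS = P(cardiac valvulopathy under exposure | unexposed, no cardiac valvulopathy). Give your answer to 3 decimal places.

Let p₁ = 0.798, p₀ = 0.0845.
Under exogeneity and monotonicity, PS = (p₁ − p₀) / (1 − p₀).
PS = (0.798 − 0.0845) / (1 − 0.0845) = 0.7135 / 0.9155 ≈ 0.7794

PS ≈ 0.779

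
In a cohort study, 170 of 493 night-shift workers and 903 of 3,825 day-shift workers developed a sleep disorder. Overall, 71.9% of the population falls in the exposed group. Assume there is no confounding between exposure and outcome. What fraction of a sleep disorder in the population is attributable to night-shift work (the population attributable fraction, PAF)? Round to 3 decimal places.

PAF ≈ 0.249

p₁ = P(outcome | exposed) = 170/493 = 0.34483
p₀ = P(outcome | unexposed) = 903/3825 = 0.23608
Overall risk P(Y=1) = π·p₁ + (1−π)·p₀ = 0.719×0.34483 + 0.281×0.23608 = 0.31427.
Under exogeneity, PAF = [P(Y=1) − p₀] / P(Y=1).
PAF = (0.31427 − 0.23608) / 0.31427 ≈ 0.2488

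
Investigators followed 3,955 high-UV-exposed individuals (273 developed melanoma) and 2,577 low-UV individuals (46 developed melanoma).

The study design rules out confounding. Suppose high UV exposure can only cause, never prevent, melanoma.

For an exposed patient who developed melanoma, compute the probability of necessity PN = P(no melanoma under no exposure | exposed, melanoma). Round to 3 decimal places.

PN ≈ 0.741

p₁ = P(outcome | exposed) = 273/3955 = 0.069027
p₀ = P(outcome | unexposed) = 46/2577 = 0.01785
Under exogeneity and monotonicity, PN = (p₁ − p₀) / p₁.
PN = (0.069027 − 0.01785) / 0.069027 = 0.051176 / 0.069027 ≈ 0.7414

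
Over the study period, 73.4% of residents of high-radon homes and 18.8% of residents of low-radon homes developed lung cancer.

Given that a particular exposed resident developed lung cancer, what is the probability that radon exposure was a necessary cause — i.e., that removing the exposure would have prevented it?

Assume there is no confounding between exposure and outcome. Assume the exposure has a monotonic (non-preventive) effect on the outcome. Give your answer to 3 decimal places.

p₁ = 0.734, p₀ = 0.188.
Under exogeneity and monotonicity, PN = (p₁ − p₀) / p₁.
PN = (0.734 − 0.188) / 0.734 = 0.546 / 0.734 ≈ 0.7439

PN ≈ 0.744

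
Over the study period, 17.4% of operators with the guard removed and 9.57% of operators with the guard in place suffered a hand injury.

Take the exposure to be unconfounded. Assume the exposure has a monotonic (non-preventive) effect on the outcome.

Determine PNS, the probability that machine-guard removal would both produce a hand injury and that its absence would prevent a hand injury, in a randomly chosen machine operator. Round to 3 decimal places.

PNS ≈ 0.078

p₁ = 0.174, p₀ = 0.0957.
Under exogeneity and monotonicity, PNS = p₁ − p₀.
PNS = 0.174 − 0.0957 = 0.0783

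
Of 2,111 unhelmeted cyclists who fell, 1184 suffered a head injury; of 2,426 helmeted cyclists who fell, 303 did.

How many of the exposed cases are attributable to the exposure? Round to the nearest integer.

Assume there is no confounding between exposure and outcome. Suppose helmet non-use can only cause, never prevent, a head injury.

p₁ = P(outcome | exposed) = 1184/2111 = 0.56087
p₀ = P(outcome | unexposed) = 303/2426 = 0.1249
PN = (p₁ − p₀)/p₁ = (0.56087 − 0.1249) / 0.56087 ≈ 0.77732.
Attributable cases ≈ PN × (exposed cases) = 0.77732 × 1184 ≈ 920.34.

about 920 cases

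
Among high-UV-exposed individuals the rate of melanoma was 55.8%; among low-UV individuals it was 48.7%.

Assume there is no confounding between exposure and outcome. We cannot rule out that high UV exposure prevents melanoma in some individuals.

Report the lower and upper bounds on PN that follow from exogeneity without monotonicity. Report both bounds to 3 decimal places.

p₁ = 0.558, p₀ = 0.487.
Under exogeneity alone the bounds on PN are max{0,(p₁−p₀)/p₁} ≤ PN ≤ min{1,(1−p₀)/p₁}.
  lower = (p₁ − p₀)/p₁ = 0.071 / 0.558 ≈ 0.1272
  upper = min{1, (1 − p₀)/p₁} = 0.513 / 0.558 ≈ 0.9194

0.127 ≤ PN ≤ 0.919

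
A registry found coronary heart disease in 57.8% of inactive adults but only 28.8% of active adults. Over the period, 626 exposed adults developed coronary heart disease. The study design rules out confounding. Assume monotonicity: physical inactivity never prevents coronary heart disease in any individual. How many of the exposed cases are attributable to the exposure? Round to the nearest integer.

about 314 cases

p₁ = 0.578, p₀ = 0.288.
PN = (p₁ − p₀)/p₁ = (0.578 − 0.288) / 0.578 ≈ 0.50173.
Attributable cases ≈ PN × (exposed cases) = 0.50173 × 626 ≈ 314.08.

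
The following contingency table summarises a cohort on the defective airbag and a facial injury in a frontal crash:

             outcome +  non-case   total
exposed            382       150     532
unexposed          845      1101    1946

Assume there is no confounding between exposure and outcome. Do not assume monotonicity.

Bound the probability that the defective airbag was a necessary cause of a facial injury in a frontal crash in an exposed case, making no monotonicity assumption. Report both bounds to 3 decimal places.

0.395 ≤ PN ≤ 0.788

p₁ = P(outcome | exposed) = 382/532 = 0.71805
p₀ = P(outcome | unexposed) = 845/1946 = 0.43422
Under exogeneity alone the bounds on PN are max{0,(p₁−p₀)/p₁} ≤ PN ≤ min{1,(1−p₀)/p₁}.
  lower = (p₁ − p₀)/p₁ = 0.28382 / 0.71805 ≈ 0.3953
  upper = min{1, (1 − p₀)/p₁} = 0.56578 / 0.71805 ≈ 0.7879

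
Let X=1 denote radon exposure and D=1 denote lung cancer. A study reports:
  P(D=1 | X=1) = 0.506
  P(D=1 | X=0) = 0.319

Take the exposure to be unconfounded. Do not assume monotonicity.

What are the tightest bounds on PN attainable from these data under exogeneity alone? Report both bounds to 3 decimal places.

0.370 ≤ PN ≤ 1.000

Let p₁ = 0.506, p₀ = 0.319.
Under exogeneity alone the bounds on PN are max{0,(p₁−p₀)/p₁} ≤ PN ≤ min{1,(1−p₀)/p₁}.
  lower = (p₁ − p₀)/p₁ = 0.187 / 0.506 ≈ 0.3696
  upper = min{1, (1 − p₀)/p₁} = 0.681 / 0.506 ≈ 1.3458 → capped at 1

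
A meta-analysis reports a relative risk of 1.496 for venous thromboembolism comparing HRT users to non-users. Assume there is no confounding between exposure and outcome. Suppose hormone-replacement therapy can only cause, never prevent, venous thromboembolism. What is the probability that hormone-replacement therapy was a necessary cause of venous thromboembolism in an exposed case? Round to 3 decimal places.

Under exogeneity and monotonicity, PN = (RR − 1) / RR = 1 − 1/RR.
PN = (1.496 − 1) / 1.496 = 0.496 / 1.496 ≈ 0.3316

PN ≈ 0.332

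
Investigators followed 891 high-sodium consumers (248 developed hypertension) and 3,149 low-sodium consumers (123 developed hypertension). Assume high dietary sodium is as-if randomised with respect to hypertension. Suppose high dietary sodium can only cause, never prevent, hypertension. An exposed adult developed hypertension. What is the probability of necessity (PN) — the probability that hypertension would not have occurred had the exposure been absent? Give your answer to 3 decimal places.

p₁ = P(outcome | exposed) = 248/891 = 0.27834
p₀ = P(outcome | unexposed) = 123/3149 = 0.03906
Under exogeneity and monotonicity, PN = (p₁ − p₀) / p₁.
PN = (0.27834 − 0.03906) / 0.27834 = 0.23928 / 0.27834 ≈ 0.8597

PN ≈ 0.860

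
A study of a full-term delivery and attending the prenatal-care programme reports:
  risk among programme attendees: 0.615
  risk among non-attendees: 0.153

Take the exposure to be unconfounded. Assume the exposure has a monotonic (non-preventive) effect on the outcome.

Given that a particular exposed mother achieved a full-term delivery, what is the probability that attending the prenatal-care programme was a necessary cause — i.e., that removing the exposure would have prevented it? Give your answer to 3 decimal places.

Let p₁ = 0.615, p₀ = 0.153.
Under exogeneity and monotonicity, PN = (p₁ − p₀) / p₁.
PN = (0.615 − 0.153) / 0.615 = 0.462 / 0.615 ≈ 0.7512

PN ≈ 0.751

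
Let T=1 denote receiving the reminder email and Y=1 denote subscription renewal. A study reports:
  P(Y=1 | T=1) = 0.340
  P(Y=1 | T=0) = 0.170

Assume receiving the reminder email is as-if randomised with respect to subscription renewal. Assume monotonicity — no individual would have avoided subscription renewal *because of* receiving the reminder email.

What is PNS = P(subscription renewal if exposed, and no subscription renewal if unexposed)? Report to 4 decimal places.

Let p₁ = 0.34, p₀ = 0.17.
Under exogeneity and monotonicity, PNS = p₁ − p₀.
PNS = 0.34 − 0.17 = 0.17

PNS ≈ 0.1700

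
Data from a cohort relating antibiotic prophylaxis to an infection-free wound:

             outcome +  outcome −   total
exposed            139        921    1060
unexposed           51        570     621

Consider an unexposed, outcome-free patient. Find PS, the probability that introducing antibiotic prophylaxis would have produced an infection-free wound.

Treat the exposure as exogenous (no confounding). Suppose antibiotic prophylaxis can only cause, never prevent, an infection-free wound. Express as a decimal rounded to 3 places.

p₁ = P(outcome | exposed) = 139/1060 = 0.13113
p₀ = P(outcome | unexposed) = 51/621 = 0.082126
Under exogeneity and monotonicity, PS = (p₁ − p₀)/(1 − p₀).
PS = (0.13113 − 0.082126) / 0.91787 ≈ 0.0534

PS ≈ 0.053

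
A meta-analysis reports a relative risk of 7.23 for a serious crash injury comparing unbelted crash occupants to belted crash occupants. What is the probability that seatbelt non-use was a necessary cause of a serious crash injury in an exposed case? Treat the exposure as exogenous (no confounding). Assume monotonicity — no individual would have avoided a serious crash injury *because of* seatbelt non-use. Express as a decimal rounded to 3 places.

Under exogeneity and monotonicity, PN = (RR − 1) / RR = 1 − 1/RR.
PN = (7.23 − 1) / 7.23 = 6.23 / 7.23 ≈ 0.8617

PN ≈ 0.862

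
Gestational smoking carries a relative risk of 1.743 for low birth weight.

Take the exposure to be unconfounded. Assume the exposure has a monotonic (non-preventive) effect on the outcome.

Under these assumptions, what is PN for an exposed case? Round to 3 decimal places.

Under exogeneity and monotonicity, PN = (RR − 1) / RR = 1 − 1/RR.
PN = (1.743 − 1) / 1.743 = 0.743 / 1.743 ≈ 0.4263

PN ≈ 0.426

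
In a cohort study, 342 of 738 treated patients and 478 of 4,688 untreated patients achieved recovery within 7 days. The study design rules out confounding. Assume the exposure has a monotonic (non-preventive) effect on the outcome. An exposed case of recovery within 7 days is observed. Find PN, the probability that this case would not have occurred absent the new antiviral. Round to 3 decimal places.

p₁ = P(outcome | exposed) = 342/738 = 0.46341
p₀ = P(outcome | unexposed) = 478/4688 = 0.10196
Under exogeneity and monotonicity, PN = (p₁ − p₀) / p₁.
PN = (0.46341 − 0.10196) / 0.46341 = 0.36145 / 0.46341 ≈ 0.7800

PN ≈ 0.780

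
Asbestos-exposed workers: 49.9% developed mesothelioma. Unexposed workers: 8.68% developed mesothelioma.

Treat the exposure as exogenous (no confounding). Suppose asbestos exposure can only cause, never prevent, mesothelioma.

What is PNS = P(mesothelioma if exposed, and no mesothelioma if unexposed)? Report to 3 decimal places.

PNS ≈ 0.412

p₁ = 0.499, p₀ = 0.0868.
Under exogeneity and monotonicity, PNS = p₁ − p₀.
PNS = 0.499 − 0.0868 = 0.4122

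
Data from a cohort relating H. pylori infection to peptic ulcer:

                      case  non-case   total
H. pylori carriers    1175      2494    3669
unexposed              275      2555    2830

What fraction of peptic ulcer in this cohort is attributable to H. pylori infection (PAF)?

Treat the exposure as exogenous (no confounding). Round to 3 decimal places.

PAF ≈ 0.564

p₁ = P(outcome | exposed) = 1175/3669 = 0.32025
p₀ = P(outcome | unexposed) = 275/2830 = 0.097173
Exposure prevalence π = 3669/6499 = 0.56455; overall risk P(Y=1) = 0.22311.
Under exogeneity, PAF = [P(Y=1) − p₀]/P(Y=1).
PAF = (0.22311 − 0.097173) / 0.22311 ≈ 0.5645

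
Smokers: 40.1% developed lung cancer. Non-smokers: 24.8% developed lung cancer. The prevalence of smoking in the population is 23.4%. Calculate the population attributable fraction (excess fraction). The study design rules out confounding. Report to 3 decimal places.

PAF ≈ 0.126

p₁ = 0.401, p₀ = 0.248.
Overall risk P(Y=1) = π·p₁ + (1−π)·p₀ = 0.234×0.401 + 0.766×0.248 = 0.2838.
Under exogeneity, PAF = [P(Y=1) − p₀] / P(Y=1).
PAF = (0.2838 − 0.248) / 0.2838 ≈ 0.1262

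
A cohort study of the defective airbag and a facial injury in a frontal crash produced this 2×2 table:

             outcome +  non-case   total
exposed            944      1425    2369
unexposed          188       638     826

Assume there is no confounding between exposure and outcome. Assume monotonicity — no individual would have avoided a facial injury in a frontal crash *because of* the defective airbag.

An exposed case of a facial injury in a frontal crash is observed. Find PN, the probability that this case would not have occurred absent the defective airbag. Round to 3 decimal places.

PN ≈ 0.429

p₁ = P(outcome | exposed) = 944/2369 = 0.39848
p₀ = P(outcome | unexposed) = 188/826 = 0.2276
Under exogeneity and monotonicity, PN = (p₁ − p₀)/p₁.
PN = (0.39848 − 0.2276) / 0.39848 ≈ 0.4288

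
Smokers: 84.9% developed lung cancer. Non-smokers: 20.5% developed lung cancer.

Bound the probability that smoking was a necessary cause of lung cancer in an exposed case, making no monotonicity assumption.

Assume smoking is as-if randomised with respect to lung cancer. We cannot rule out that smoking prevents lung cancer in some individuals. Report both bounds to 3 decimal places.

p₁ = 0.849, p₀ = 0.205.
Under exogeneity alone the bounds on PN are max{0,(p₁−p₀)/p₁} ≤ PN ≤ min{1,(1−p₀)/p₁}.
  lower = (p₁ − p₀)/p₁ = 0.644 / 0.849 ≈ 0.7585
  upper = min{1, (1 − p₀)/p₁} = 0.795 / 0.849 ≈ 0.9364

0.759 ≤ PN ≤ 0.936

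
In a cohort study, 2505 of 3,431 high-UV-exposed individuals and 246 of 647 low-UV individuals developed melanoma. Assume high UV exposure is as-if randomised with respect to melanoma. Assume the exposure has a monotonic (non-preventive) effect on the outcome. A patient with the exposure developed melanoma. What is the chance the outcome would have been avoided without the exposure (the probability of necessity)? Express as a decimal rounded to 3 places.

p₁ = P(outcome | exposed) = 2505/3431 = 0.73011
p₀ = P(outcome | unexposed) = 246/647 = 0.38022
Under exogeneity and monotonicity, PN = (p₁ − p₀) / p₁.
PN = (0.73011 − 0.38022) / 0.73011 = 0.34989 / 0.73011 ≈ 0.4792

PN ≈ 0.479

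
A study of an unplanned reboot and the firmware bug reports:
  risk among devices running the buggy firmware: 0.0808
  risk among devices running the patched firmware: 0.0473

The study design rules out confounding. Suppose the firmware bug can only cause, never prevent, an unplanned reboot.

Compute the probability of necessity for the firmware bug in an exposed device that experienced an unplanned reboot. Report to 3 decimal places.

PN ≈ 0.415

Let p₁ = 0.0808, p₀ = 0.0473.
Under exogeneity and monotonicity, PN = (p₁ − p₀) / p₁.
PN = (0.0808 − 0.0473) / 0.0808 = 0.0335 / 0.0808 ≈ 0.4146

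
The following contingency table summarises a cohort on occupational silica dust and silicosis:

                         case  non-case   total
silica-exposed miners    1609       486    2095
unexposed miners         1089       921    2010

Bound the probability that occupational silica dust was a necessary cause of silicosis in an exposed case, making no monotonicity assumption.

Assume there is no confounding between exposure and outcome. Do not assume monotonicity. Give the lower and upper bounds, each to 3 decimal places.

p₁ = P(outcome | exposed) = 1609/2095 = 0.76802
p₀ = P(outcome | unexposed) = 1089/2010 = 0.54179
Under exogeneity alone the bounds on PN are max{0,(p₁−p₀)/p₁} ≤ PN ≤ min{1,(1−p₀)/p₁}.
  lower = (p₁ − p₀)/p₁ = 0.22623 / 0.76802 ≈ 0.2946
  upper = min{1, (1 − p₀)/p₁} = 0.45821 / 0.76802 ≈ 0.5966

0.295 ≤ PN ≤ 0.597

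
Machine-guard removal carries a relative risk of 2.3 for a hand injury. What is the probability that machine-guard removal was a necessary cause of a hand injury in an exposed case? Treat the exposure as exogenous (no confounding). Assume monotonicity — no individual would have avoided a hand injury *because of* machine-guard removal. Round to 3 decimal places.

PN ≈ 0.565

Under exogeneity and monotonicity, PN = (RR − 1) / RR = 1 − 1/RR.
PN = (2.3 − 1) / 2.3 = 1.3 / 2.3 ≈ 0.5652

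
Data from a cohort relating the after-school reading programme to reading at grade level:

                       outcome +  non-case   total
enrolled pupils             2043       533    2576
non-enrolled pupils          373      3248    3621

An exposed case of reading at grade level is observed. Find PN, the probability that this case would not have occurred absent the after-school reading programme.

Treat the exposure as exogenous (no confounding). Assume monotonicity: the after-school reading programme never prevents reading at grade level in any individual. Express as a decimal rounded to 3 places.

PN ≈ 0.870

p₁ = P(outcome | exposed) = 2043/2576 = 0.79309
p₀ = P(outcome | unexposed) = 373/3621 = 0.10301
Under exogeneity and monotonicity, PN = (p₁ − p₀)/p₁.
PN = (0.79309 − 0.10301) / 0.79309 ≈ 0.8701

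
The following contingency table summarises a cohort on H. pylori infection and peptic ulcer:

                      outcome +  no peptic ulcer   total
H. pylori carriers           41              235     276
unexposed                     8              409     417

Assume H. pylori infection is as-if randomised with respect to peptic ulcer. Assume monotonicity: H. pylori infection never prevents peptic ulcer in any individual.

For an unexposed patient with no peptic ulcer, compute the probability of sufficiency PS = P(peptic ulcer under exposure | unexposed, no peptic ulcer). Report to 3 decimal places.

PS ≈ 0.132

p₁ = P(outcome | exposed) = 41/276 = 0.14855
p₀ = P(outcome | unexposed) = 8/417 = 0.019185
Under exogeneity and monotonicity, PS = (p₁ − p₀)/(1 − p₀).
PS = (0.14855 − 0.019185) / 0.98082 ≈ 0.1319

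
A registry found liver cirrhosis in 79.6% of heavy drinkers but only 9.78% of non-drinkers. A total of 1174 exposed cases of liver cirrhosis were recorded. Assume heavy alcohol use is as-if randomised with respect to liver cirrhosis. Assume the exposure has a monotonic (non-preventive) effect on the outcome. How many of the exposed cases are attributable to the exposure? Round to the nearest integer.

about 1030 cases

p₁ = 0.796, p₀ = 0.0978.
PN = (p₁ − p₀)/p₁ = (0.796 − 0.0978) / 0.796 ≈ 0.87714.
Attributable cases ≈ PN × (exposed cases) = 0.87714 × 1174 ≈ 1029.76.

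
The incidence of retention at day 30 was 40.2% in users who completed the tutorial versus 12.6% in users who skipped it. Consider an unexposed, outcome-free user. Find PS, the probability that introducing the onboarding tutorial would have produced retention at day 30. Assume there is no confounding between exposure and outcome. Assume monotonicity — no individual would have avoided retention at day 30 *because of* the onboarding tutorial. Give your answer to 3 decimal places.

PS ≈ 0.316

p₁ = 0.402, p₀ = 0.126.
Under exogeneity and monotonicity, PS = (p₁ − p₀) / (1 − p₀).
PS = (0.402 − 0.126) / (1 − 0.126) = 0.276 / 0.874 ≈ 0.3158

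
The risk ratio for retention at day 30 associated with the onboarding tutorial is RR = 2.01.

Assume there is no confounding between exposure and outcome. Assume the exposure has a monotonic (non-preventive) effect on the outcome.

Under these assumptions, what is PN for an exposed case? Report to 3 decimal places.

PN ≈ 0.502

Under exogeneity and monotonicity, PN = (RR − 1) / RR = 1 − 1/RR.
PN = (2.01 − 1) / 2.01 = 1.01 / 2.01 ≈ 0.5025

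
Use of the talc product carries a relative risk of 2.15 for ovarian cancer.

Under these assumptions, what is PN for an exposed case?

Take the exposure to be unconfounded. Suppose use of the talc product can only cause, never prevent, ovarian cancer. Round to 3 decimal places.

Under exogeneity and monotonicity, PN = (RR − 1) / RR = 1 − 1/RR.
PN = (2.15 − 1) / 2.15 = 1.15 / 2.15 ≈ 0.5349

PN ≈ 0.535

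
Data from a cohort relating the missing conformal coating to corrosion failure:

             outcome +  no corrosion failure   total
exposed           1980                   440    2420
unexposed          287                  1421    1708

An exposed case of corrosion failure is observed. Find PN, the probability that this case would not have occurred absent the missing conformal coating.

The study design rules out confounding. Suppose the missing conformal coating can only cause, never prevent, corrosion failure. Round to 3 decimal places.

PN ≈ 0.795

p₁ = P(outcome | exposed) = 1980/2420 = 0.81818
p₀ = P(outcome | unexposed) = 287/1708 = 0.16803
Under exogeneity and monotonicity, PN = (p₁ − p₀) / p₁.
PN = (0.81818 − 0.16803) / 0.81818 = 0.65015 / 0.81818 ≈ 0.7946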